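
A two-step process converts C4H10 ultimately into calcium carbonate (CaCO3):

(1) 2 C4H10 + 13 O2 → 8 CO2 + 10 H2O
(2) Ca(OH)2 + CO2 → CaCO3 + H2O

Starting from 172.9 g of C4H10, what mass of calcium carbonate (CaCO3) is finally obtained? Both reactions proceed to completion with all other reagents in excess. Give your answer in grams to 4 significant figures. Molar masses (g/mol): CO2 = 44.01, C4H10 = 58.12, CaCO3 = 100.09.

1191 g

n(C4H10) = 172.90 / 58.12 = 2.9749 mol.
Step 1 gives a 2:8 ratio of C4H10 to CO2, so n(CO2) = 11.900 mol.
In step 2 the CO2:CaCO3 ratio is 1:1, so n(CaCO3) = 11.900 mol.
Mass of CaCO3 = 11.900 × 100.09 = 1191.0 g.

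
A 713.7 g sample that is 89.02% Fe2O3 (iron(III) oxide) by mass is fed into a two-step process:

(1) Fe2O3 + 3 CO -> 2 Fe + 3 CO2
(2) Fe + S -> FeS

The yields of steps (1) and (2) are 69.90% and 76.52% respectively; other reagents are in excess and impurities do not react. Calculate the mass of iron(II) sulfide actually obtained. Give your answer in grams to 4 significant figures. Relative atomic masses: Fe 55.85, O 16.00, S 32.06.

Pure Fe2O3 = 713.7 × 0.8902 = 635.34 g.
M(Fe2O3) = 2(55.85) + 3(16.00) = 159.70 g/mol.
M(FeS) = 55.85 + 32.06 = 87.91 g/mol.
n(Fe2O3) = 635.34 / 159.70 = 3.9783 mol.
Step 1 (Fe2O3:Fe = 1:2): theoretical n(Fe) = 7.9566 mol; at 69.90% yield, n(Fe) = 5.5617 mol.
Step 2 (Fe:FeS = 1:1): theoretical n(FeS) = 5.5617 mol, so theoretical mass = 5.5617 × 87.91 = 488.93 g.
At 76.52% yield, actual mass of FeS = 488.93 × 0.7652 = 374.13 g.

374.1 g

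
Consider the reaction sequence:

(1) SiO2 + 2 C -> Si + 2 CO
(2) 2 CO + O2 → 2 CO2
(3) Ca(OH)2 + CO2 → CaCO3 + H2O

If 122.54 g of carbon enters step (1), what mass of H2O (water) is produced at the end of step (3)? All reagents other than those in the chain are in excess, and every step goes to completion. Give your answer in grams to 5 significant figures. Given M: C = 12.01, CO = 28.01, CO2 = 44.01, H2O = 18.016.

n(C) = 122.54 / 12.01 = 10.2032 mol.
Reaction (1): C→CO ratio 2:2 ⇒ n(CO) = 10.2032 mol.
Reaction (2): CO→CO2 ratio 2:2 ⇒ n(CO2) = 10.2032 mol.
Reaction (3): CO2→H2O ratio 1:1 ⇒ n(H2O) = 10.2032 mol.
Mass of H2O = 10.2032 × 18.016 = 183.820 g.

183.82 g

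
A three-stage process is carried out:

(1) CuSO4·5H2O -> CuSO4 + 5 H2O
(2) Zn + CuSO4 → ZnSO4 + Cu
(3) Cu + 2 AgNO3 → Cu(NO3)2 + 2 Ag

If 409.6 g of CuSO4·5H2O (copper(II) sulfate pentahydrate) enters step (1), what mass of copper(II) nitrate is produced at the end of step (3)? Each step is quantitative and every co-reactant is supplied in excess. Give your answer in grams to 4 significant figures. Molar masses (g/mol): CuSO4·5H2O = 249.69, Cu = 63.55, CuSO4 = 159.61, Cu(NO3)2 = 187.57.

n(CuSO4·5H2O) = 409.6 / 249.69 = 1.6404 mol.
Reaction (1): CuSO4·5H2O→CuSO4 ratio 1:1 ⇒ n(CuSO4) = 1.6404 mol.
Reaction (2): CuSO4→Cu ratio 1:1 ⇒ n(Cu) = 1.6404 mol.
Reaction (3): Cu→Cu(NO3)2 ratio 1:1 ⇒ n(Cu(NO3)2) = 1.6404 mol.
Mass of Cu(NO3)2 = 1.6404 × 187.57 = 307.70 g.

307.7 g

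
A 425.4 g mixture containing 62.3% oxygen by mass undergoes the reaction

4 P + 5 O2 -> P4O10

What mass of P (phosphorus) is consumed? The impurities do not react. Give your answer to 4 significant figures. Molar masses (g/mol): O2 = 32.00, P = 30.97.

205.2 g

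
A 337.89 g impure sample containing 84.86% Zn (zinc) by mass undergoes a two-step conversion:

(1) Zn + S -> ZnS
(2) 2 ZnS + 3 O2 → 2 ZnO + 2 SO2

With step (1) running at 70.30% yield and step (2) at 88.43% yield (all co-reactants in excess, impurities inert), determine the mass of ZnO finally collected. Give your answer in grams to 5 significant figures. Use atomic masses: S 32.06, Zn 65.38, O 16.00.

221.87 g

Pure Zn = 337.89 × 0.8486 = 286.733 g.
M(Zn) = 65.38 g/mol.
M(ZnO) = 65.38 + 16.00 = 81.38 g/mol.
n(Zn) = 286.733 / 65.38 = 4.38564 mol.
Step 1 (Zn:ZnS = 1:1): theoretical n(ZnS) = 4.38564 mol; at 70.30% yield, n(ZnS) = 3.08311 mol.
Step 2 (ZnS:ZnO = 2:2): theoretical n(ZnO) = 3.08311 mol, so theoretical mass = 3.08311 × 81.38 = 250.903 g.
At 88.43% yield, actual mass of ZnO = 250.903 × 0.8843 = 221.874 g.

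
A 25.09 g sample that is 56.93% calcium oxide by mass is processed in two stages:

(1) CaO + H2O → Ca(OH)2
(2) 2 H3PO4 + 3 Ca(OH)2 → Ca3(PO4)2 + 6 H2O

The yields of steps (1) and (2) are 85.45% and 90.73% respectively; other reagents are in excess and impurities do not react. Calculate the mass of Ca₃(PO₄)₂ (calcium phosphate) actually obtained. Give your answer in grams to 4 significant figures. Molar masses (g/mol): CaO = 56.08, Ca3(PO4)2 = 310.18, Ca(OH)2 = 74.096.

20.42 g

Pure CaO = 25.09 × 0.5693 = 14.284 g.
n(CaO) = 14.284 / 56.08 = 0.25470 mol.
Step 1 (CaO:Ca(OH)2 = 1:1): theoretical n(Ca(OH)2) = 0.25470 mol; at 85.45% yield, n(Ca(OH)2) = 0.21764 mol.
Step 2 (Ca(OH)2:Ca3(PO4)2 = 3:1): theoretical n(Ca3(PO4)2) = 0.072548 mol, so theoretical mass = 0.072548 × 310.18 = 22.503 g.
At 90.73% yield, actual mass of Ca3(PO4)2 = 22.503 × 0.9073 = 20.417 g.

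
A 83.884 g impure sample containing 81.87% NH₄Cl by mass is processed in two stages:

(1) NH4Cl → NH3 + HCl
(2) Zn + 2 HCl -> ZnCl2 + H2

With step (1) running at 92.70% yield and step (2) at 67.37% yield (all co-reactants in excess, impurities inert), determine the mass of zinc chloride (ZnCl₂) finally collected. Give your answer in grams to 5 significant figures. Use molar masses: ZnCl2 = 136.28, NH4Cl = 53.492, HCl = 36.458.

Pure NH4Cl = 83.884 × 0.8187 = 68.6758 g.
n(NH4Cl) = 68.6758 / 53.492 = 1.28385 mol.
Step 1 (NH4Cl:HCl = 1:1): theoretical n(HCl) = 1.28385 mol; at 92.70% yield, n(HCl) = 1.19013 mol.
Step 2 (HCl:ZnCl2 = 2:1): theoretical n(ZnCl2) = 0.595066 mol, so theoretical mass = 0.595066 × 136.28 = 81.0955 g.
At 67.37% yield, actual mass of ZnCl2 = 81.0955 × 0.6737 = 54.6341 g.

54.634 g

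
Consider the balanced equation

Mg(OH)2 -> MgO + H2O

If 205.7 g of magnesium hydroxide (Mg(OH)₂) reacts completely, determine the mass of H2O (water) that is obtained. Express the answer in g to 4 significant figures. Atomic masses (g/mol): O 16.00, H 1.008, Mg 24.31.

63.54 g

M(Mg(OH)2) = 24.31 + 2(16.00) + 2(1.008) = 58.326 g/mol.
M(H2O) = 2(1.008) + 16.00 = 18.016 g/mol.
n(Mg(OH)2) = 205.70 g / 58.326 g/mol = 3.5267 mol.
From the equation the Mg(OH)2:H2O mole ratio is 1:1, so n(H2O) = 3.5267 × 1/1 = 3.5267 mol.
Mass of H2O = 3.5267 mol × 18.016 g/mol = 63.538 g.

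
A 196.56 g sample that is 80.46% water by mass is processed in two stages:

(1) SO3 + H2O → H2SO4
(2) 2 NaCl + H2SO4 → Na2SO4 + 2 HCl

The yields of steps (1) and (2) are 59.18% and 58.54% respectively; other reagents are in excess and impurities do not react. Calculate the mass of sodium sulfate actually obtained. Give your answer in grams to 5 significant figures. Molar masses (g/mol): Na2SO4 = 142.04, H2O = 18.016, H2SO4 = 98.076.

431.97 g

Pure H2O = 196.56 × 0.8046 = 158.152 g.
n(H2O) = 158.152 / 18.016 = 8.77843 mol.
Step 1 (H2O:H2SO4 = 1:1): theoretical n(H2SO4) = 8.77843 mol; at 59.18% yield, n(H2SO4) = 5.19507 mol.
Step 2 (H2SO4:Na2SO4 = 1:1): theoretical n(Na2SO4) = 5.19507 mol, so theoretical mass = 5.19507 × 142.04 = 737.908 g.
At 58.54% yield, actual mass of Na2SO4 = 737.908 × 0.5854 = 431.972 g.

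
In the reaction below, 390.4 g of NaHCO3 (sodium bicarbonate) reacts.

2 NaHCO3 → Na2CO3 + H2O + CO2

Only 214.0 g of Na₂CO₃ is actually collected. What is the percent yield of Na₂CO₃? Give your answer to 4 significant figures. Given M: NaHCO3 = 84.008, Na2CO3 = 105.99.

n(NaHCO3) = 390.40 g / 84.008 g/mol = 4.6472 mol.
From the equation the NaHCO3:Na2CO3 mole ratio is 2:1, so n(Na2CO3) = 4.6472 × 1/2 = 2.3236 mol.
Mass of Na2CO3 = 2.3236 mol × 105.99 g/mol = 246.28 g.
This is the theoretical yield. Percent yield = 214.0 g / 246.28 g × 100% = 86.894%.

86.89 %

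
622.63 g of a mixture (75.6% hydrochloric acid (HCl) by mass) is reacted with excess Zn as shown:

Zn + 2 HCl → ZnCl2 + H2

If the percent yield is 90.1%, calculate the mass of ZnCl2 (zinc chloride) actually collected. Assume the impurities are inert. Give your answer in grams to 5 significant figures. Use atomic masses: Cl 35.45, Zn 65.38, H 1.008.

Pure HCl available = 622.63 g × 0.756 = 470.708 g.
M(HCl) = 1.008 + 35.45 = 36.458 g/mol.
M(ZnCl2) = 65.38 + 2(35.45) = 136.28 g/mol.
n(HCl) = 470.708 g / 36.458 g/mol = 12.9110 mol.
From the equation the HCl:ZnCl2 mole ratio is 2:1, so n(ZnCl2) = 12.9110 × 1/2 = 6.45549 mol.
Mass of ZnCl2 = 6.45549 mol × 136.28 g/mol = 879.754 g.
Actual mass collected = 879.754 g × 0.901 = 792.658 g.

792.66 g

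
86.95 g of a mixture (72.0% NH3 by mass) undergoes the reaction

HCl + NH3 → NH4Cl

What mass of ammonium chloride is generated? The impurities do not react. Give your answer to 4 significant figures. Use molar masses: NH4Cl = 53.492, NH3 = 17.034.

196.6 g

Mass of pure NH3 = 86.95 g × 0.720 = 62.604 g.
n(NH3) = 62.604 g / 17.034 g/mol = 3.6752 mol.
From the equation the NH3:NH4Cl mole ratio is 1:1, so n(NH4Cl) = 3.6752 × 1/1 = 3.6752 mol.
Mass of NH4Cl = 3.6752 mol × 53.492 g/mol = 196.60 g.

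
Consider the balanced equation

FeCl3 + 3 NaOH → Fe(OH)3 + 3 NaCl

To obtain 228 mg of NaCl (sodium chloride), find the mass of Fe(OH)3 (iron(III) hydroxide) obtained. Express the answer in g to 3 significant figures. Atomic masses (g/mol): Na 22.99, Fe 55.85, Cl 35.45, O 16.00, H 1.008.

M(NaCl) = 22.99 + 35.45 = 58.44 g/mol.
M(Fe(OH)3) = 55.85 + 3(16.00) + 3(1.008) = 106.874 g/mol.
Convert: 228 mg = 0.2280 g.
n(NaCl) = 0.2280 g / 58.44 g/mol = 0.003901 mol.
From the equation the NaCl:Fe(OH)3 mole ratio is 3:1, so n(Fe(OH)3) = 0.003901 × 1/3 = 0.001300 mol.
Mass of Fe(OH)3 = 0.001300 mol × 106.874 g/mol = 0.1390 g.

0.139 g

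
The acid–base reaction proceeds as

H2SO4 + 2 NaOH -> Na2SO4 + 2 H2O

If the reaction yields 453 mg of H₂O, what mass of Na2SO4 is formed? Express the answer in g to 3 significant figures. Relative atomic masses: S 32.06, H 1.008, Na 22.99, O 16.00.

M(H2O) = 2(1.008) + 16.00 = 18.016 g/mol.
M(Na2SO4) = 2(22.99) + 32.06 + 4(16.00) = 142.04 g/mol.
Convert: 453 mg = 0.4530 g.
n(H2O) = 0.4530 g / 18.016 g/mol = 0.02514 mol.
From the equation the H2O:Na2SO4 mole ratio is 2:1, so n(Na2SO4) = 0.02514 × 1/2 = 0.01257 mol.
Mass of Na2SO4 = 0.01257 mol × 142.04 g/mol = 1.786 g.

1.79 g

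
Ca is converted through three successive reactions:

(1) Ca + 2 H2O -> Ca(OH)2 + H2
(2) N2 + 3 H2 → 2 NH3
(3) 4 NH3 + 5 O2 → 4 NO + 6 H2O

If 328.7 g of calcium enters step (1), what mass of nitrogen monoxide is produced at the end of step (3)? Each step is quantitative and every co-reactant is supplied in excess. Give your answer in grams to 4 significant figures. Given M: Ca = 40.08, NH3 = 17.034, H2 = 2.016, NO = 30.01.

n(Ca) = 328.7 / 40.08 = 8.2011 mol.
Reaction (1): Ca→H2 ratio 1:1 ⇒ n(H2) = 8.2011 mol.
Reaction (2): H2→NH3 ratio 3:2 ⇒ n(NH3) = 5.4674 mol.
Reaction (3): NH3→NO ratio 4:4 ⇒ n(NO) = 5.4674 mol.
Mass of NO = 5.4674 × 30.01 = 164.08 g.

164.1 g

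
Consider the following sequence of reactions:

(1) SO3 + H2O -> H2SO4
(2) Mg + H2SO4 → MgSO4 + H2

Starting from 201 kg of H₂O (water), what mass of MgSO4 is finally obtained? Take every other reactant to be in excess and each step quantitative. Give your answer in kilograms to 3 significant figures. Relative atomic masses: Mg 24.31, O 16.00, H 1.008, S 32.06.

1340 kg

M(H2O) = 2(1.008) + 16.00 = 18.016 g/mol.
M(MgSO4) = 24.31 + 32.06 + 4(16.00) = 120.37 g/mol.
201 kg = 201000 g.
n(H2O) = 201000 / 18.016 = 11160 mol.
Step 1 gives a 1:1 ratio of H2O to H2SO4, so n(H2SO4) = 11160 mol.
In step 2 the H2SO4:MgSO4 ratio is 1:1, so n(MgSO4) = 11160 mol.
Mass of MgSO4 = 11160 × 120.37 = 1.343 × 10^6 g = 1340 kg.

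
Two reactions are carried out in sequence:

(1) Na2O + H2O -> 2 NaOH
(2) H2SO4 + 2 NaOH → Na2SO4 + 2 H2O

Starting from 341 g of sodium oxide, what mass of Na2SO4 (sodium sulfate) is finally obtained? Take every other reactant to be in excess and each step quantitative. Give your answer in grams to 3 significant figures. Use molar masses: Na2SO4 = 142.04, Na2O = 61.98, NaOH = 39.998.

781 g

n(Na2O) = 341.0 / 61.98 = 5.502 mol.
Step 1 gives a 1:2 ratio of Na2O to NaOH, so n(NaOH) = 11.00 mol.
In step 2 the NaOH:Na2SO4 ratio is 2:1, so n(Na2SO4) = 5.502 mol.
Mass of Na2SO4 = 5.502 × 142.04 = 781.5 g.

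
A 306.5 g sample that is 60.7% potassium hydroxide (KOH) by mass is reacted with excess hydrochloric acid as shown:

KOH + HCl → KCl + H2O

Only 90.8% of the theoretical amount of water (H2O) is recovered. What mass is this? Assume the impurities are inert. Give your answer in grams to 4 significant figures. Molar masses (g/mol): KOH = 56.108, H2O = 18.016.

54.24 g

Pure KOH available = 306.5 g × 0.607 = 186.05 g.
n(KOH) = 186.05 g / 56.108 g/mol = 3.3158 mol.
From the equation the KOH:H2O mole ratio is 1:1, so n(H2O) = 3.3158 × 1/1 = 3.3158 mol.
Mass of H2O = 3.3158 mol × 18.016 g/mol = 59.738 g.
Actual mass collected = 59.738 g × 0.908 = 54.242 g.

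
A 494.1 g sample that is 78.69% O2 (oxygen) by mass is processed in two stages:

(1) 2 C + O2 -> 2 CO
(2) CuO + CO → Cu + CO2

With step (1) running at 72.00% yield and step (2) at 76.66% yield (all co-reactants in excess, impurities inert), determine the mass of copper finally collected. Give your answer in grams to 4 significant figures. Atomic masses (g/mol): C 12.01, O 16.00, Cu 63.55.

Pure O2 = 494.1 × 0.7869 = 388.81 g.
M(O2) = 2(16.00) = 32.00 g/mol.
M(Cu) = 63.55 g/mol.
n(O2) = 388.81 / 32.00 = 12.150 mol.
Step 1 (O2:CO = 1:2): theoretical n(CO) = 24.300 mol; at 72.00% yield, n(CO) = 17.496 mol.
Step 2 (CO:Cu = 1:1): theoretical n(Cu) = 17.496 mol, so theoretical mass = 17.496 × 63.55 = 1111.9 g.
At 76.66% yield, actual mass of Cu = 1111.9 × 0.7666 = 852.38 g.

852.4 g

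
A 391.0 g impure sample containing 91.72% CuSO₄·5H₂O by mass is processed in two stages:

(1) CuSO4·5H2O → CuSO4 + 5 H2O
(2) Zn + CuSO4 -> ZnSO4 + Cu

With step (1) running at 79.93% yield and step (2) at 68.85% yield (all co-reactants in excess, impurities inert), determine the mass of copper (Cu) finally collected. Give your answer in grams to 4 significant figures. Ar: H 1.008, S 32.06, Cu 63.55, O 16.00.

Pure CuSO4·5H2O = 391.0 × 0.9172 = 358.63 g.
M(CuSO4·5H2O) = 63.55 + 32.06 + 9(16.00) + 10(1.008) = 249.69 g/mol.
M(Cu) = 63.55 g/mol.
n(CuSO4·5H2O) = 358.63 / 249.69 = 1.4363 mol.
Step 1 (CuSO4·5H2O:CuSO4 = 1:1): theoretical n(CuSO4) = 1.4363 mol; at 79.93% yield, n(CuSO4) = 1.1480 mol.
Step 2 (CuSO4:Cu = 1:1): theoretical n(Cu) = 1.1480 mol, so theoretical mass = 1.1480 × 63.55 = 72.957 g.
At 68.85% yield, actual mass of Cu = 72.957 × 0.6885 = 50.231 g.

50.23 g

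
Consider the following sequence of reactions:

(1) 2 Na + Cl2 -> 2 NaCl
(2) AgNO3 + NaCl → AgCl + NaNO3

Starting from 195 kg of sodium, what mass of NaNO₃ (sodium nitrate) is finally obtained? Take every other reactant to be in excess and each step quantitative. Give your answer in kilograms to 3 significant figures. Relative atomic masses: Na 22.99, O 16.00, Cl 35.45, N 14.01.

M(Na) = 22.99 g/mol.
M(NaNO3) = 22.99 + 14.01 + 3(16.00) = 85.00 g/mol.
195 kg = 195000 g.
n(Na) = 195000 / 22.99 = 8482 mol.
Step 1 gives a 2:2 ratio of Na to NaCl, so n(NaCl) = 8482 mol.
In step 2 the NaCl:NaNO3 ratio is 1:1, so n(NaNO3) = 8482 mol.
Mass of NaNO3 = 8482 × 85.00 = 721000 g = 721 kg.

721 kg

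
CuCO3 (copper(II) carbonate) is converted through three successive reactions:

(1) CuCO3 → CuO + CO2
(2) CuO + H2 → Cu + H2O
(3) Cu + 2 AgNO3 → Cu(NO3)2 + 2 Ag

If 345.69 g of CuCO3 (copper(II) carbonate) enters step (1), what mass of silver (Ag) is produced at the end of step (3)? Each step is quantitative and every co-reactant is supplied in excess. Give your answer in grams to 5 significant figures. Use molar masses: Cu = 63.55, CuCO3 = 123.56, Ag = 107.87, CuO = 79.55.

n(CuCO3) = 345.69 / 123.56 = 2.79775 mol.
Reaction (1): CuCO3→CuO ratio 1:1 ⇒ n(CuO) = 2.79775 mol.
Reaction (2): CuO→Cu ratio 1:1 ⇒ n(Cu) = 2.79775 mol.
Reaction (3): Cu→Ag ratio 1:2 ⇒ n(Ag) = 5.59550 mol.
Mass of Ag = 5.59550 × 107.87 = 603.587 g.

603.59 g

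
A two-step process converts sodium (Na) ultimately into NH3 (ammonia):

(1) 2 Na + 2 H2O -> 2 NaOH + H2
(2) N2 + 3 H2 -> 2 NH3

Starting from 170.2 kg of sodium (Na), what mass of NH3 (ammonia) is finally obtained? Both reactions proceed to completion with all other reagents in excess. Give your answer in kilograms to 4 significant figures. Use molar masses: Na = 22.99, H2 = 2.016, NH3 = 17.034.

170.2 kg = 170200 g.
n(Na) = 170200 / 22.99 = 7403.2 mol.
Step 1 gives a 2:1 ratio of Na to H2, so n(H2) = 3701.6 mol.
In step 2 the H2:NH3 ratio is 3:2, so n(NH3) = 2467.7 mol.
Mass of NH3 = 2467.7 × 17.034 = 42035 g = 42.04 kg.

42.04 kg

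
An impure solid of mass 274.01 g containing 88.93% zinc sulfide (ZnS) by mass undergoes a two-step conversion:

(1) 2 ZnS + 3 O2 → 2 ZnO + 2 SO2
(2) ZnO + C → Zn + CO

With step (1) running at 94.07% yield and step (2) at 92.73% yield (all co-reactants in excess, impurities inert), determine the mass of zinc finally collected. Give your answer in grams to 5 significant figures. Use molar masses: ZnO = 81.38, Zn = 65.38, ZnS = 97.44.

142.62 g

Pure ZnS = 274.01 × 0.8893 = 243.677 g.
n(ZnS) = 243.677 / 97.44 = 2.50079 mol.
Step 1 (ZnS:ZnO = 2:2): theoretical n(ZnO) = 2.50079 mol; at 94.07% yield, n(ZnO) = 2.35249 mol.
Step 2 (ZnO:Zn = 1:1): theoretical n(Zn) = 2.35249 mol, so theoretical mass = 2.35249 × 65.38 = 153.806 g.
At 92.73% yield, actual mass of Zn = 153.806 × 0.9273 = 142.624 g.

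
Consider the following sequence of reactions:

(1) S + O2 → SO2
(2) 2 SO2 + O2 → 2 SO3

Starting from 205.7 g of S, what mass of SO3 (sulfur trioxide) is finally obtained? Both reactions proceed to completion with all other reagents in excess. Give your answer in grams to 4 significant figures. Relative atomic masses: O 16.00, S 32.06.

513.7 g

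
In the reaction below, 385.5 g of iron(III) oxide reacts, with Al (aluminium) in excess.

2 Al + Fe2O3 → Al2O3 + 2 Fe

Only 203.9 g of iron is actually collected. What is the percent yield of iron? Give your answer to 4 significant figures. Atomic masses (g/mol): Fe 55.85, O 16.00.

75.62 %

M(Fe2O3) = 2(55.85) + 3(16.00) = 159.70 g/mol.
M(Fe) = 55.85 g/mol.
n(Fe2O3) = 385.50 g / 159.70 g/mol = 2.4139 mol.
From the equation the Fe2O3:Fe mole ratio is 1:2, so n(Fe) = 2.4139 × 2/1 = 4.8278 mol.
Mass of Fe = 4.8278 mol × 55.85 g/mol = 269.63 g.
This is the theoretical yield. Percent yield = 203.9 g / 269.63 g × 100% = 75.621%.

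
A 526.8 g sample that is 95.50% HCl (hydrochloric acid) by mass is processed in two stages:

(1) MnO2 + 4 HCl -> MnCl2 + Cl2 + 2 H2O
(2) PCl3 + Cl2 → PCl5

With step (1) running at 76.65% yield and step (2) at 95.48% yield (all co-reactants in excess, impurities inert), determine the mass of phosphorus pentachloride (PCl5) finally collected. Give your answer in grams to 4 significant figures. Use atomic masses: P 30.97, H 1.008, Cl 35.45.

Pure HCl = 526.8 × 0.9550 = 503.09 g.
M(HCl) = 1.008 + 35.45 = 36.458 g/mol.
M(PCl5) = 30.97 + 5(35.45) = 208.22 g/mol.
n(HCl) = 503.09 / 36.458 = 13.799 mol.
Step 1 (HCl:Cl2 = 4:1): theoretical n(Cl2) = 3.4498 mol; at 76.65% yield, n(Cl2) = 2.6443 mol.
Step 2 (Cl2:PCl5 = 1:1): theoretical n(PCl5) = 2.6443 mol, so theoretical mass = 2.6443 × 208.22 = 550.59 g.
At 95.48% yield, actual mass of PCl5 = 550.59 × 0.9548 = 525.71 g.

525.7 g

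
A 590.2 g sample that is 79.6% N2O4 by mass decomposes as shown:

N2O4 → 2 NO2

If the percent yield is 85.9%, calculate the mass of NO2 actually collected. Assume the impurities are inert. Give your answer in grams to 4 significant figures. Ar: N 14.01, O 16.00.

403.6 g

Pure N2O4 available = 590.2 g × 0.796 = 469.80 g.
M(N2O4) = 2(14.01) + 4(16.00) = 92.02 g/mol.
M(NO2) = 14.01 + 2(16.00) = 46.01 g/mol.
n(N2O4) = 469.80 g / 92.02 g/mol = 5.1054 mol.
From the equation the N2O4:NO2 mole ratio is 1:2, so n(NO2) = 5.1054 × 2/1 = 10.211 mol.
Mass of NO2 = 10.211 mol × 46.01 g/mol = 469.80 g.
Actual mass collected = 469.80 g × 0.859 = 403.56 g.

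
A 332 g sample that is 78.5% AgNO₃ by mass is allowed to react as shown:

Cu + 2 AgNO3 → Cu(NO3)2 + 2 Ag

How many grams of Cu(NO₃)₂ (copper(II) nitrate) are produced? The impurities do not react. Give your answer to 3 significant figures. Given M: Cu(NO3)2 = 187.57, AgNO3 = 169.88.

144 g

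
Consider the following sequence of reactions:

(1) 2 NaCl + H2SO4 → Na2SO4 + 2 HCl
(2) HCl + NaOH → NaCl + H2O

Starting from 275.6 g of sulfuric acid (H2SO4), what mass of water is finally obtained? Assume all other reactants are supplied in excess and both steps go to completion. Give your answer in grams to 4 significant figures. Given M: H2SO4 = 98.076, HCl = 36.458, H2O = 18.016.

101.3 g

n(H2SO4) = 275.60 / 98.076 = 2.8101 mol.
Step 1 gives a 1:2 ratio of H2SO4 to HCl, so n(HCl) = 5.6201 mol.
In step 2 the HCl:H2O ratio is 1:1, so n(H2O) = 5.6201 mol.
Mass of H2O = 5.6201 × 18.016 = 101.25 g.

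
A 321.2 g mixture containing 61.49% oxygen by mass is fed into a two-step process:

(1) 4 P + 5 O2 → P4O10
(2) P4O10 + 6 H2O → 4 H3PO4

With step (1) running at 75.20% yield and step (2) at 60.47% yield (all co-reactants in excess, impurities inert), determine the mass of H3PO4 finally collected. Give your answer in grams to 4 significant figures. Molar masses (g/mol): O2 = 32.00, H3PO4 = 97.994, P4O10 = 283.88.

Pure O2 = 321.2 × 0.6149 = 197.51 g.
n(O2) = 197.51 / 32.00 = 6.1721 mol.
Step 1 (O2:P4O10 = 5:1): theoretical n(P4O10) = 1.2344 mol; at 75.20% yield, n(P4O10) = 0.92828 mol.
Step 2 (P4O10:H3PO4 = 1:4): theoretical n(H3PO4) = 3.7131 mol, so theoretical mass = 3.7131 × 97.994 = 363.86 g.
At 60.47% yield, actual mass of H3PO4 = 363.86 × 0.6047 = 220.03 g.

220.0 g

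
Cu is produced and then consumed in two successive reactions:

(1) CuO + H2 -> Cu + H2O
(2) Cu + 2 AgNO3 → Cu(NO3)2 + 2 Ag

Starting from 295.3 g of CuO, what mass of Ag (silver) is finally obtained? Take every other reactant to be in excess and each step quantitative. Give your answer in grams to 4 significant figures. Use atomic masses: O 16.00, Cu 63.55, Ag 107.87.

800.9 g

M(CuO) = 63.55 + 16.00 = 79.55 g/mol.
M(Ag) = 107.87 g/mol.
n(CuO) = 295.30 / 79.55 = 3.7121 mol.
Step 1 gives a 1:1 ratio of CuO to Cu, so n(Cu) = 3.7121 mol.
In step 2 the Cu:Ag ratio is 1:2, so n(Ag) = 7.4243 mol.
Mass of Ag = 7.4243 × 107.87 = 800.86 g.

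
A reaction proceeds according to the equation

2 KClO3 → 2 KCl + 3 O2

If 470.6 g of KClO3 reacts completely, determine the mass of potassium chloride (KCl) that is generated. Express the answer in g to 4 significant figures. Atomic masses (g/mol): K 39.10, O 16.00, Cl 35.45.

M(KClO3) = 39.10 + 35.45 + 3(16.00) = 122.55 g/mol.
M(KCl) = 39.10 + 35.45 = 74.55 g/mol.
n(KClO3) = 470.60 g / 122.55 g/mol = 3.8401 mol.
From the equation the KClO3:KCl mole ratio is 2:2, so n(KCl) = 3.8401 × 2/2 = 3.8401 mol.
Mass of KCl = 3.8401 mol × 74.55 g/mol = 286.28 g.

286.3 g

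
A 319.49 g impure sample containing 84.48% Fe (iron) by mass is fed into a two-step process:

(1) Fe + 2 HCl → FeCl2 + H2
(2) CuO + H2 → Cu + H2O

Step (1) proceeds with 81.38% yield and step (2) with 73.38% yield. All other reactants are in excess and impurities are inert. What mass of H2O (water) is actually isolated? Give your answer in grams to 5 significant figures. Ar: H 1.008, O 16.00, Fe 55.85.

Pure Fe = 319.49 × 0.8448 = 269.905 g.
M(Fe) = 55.85 g/mol.
M(H2O) = 2(1.008) + 16.00 = 18.016 g/mol.
n(Fe) = 269.905 / 55.85 = 4.83268 mol.
Step 1 (Fe:H2 = 1:1): theoretical n(H2) = 4.83268 mol; at 81.38% yield, n(H2) = 3.93283 mol.
Step 2 (H2:H2O = 1:1): theoretical n(H2O) = 3.93283 mol, so theoretical mass = 3.93283 × 18.016 = 70.8539 g.
At 73.38% yield, actual mass of H2O = 70.8539 × 0.7338 = 51.9926 g.

51.993 g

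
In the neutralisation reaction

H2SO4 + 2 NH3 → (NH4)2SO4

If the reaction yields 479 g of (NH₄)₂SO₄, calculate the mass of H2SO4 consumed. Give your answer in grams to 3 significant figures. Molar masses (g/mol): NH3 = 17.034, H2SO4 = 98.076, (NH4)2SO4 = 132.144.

356 g

n((NH4)2SO4) = 479.0 g / 132.144 g/mol = 3.625 mol.
From the equation the (NH4)2SO4:H2SO4 mole ratio is 1:1, so n(H2SO4) = 3.625 × 1/1 = 3.625 mol.
Mass of H2SO4 = 3.625 mol × 98.076 g/mol = 355.5 g.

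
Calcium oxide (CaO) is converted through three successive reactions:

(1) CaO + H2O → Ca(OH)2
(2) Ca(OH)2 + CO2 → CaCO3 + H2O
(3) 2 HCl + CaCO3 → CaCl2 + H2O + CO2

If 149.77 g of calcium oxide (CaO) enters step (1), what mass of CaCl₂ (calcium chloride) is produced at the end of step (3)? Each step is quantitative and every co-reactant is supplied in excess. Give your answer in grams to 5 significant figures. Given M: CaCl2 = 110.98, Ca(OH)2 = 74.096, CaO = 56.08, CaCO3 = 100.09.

n(CaO) = 149.77 / 56.08 = 2.67065 mol.
Reaction (1): CaO→Ca(OH)2 ratio 1:1 ⇒ n(Ca(OH)2) = 2.67065 mol.
Reaction (2): Ca(OH)2→CaCO3 ratio 1:1 ⇒ n(CaCO3) = 2.67065 mol.
Reaction (3): CaCO3→CaCl2 ratio 1:1 ⇒ n(CaCl2) = 2.67065 mol.
Mass of CaCl2 = 2.67065 × 110.98 = 296.389 g.

296.39 g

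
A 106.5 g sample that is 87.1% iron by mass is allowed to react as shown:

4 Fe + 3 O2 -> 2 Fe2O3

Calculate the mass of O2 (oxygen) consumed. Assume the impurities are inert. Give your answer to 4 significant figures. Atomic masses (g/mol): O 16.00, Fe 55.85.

Mass of pure Fe = 106.5 g × 0.871 = 92.761 g.
M(Fe) = 55.85 g/mol.
M(O2) = 2(16.00) = 32.00 g/mol.
n(Fe) = 92.761 g / 55.85 g/mol = 1.6609 mol.
From the equation the Fe:O2 mole ratio is 4:3, so n(O2) = 1.6609 × 3/4 = 1.2457 mol.
Mass of O2 = 1.2457 mol × 32.00 g/mol = 39.862 g.

39.86 g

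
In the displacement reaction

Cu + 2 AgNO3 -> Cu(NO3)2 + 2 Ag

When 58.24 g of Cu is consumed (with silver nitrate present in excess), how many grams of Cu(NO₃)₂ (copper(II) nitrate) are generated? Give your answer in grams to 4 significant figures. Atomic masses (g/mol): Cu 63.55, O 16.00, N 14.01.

171.9 g

M(Cu) = 63.55 g/mol.
M(Cu(NO3)2) = 63.55 + 2(14.01) + 6(16.00) = 187.57 g/mol.
n(Cu) = 58.240 g / 63.55 g/mol = 0.91644 mol.
From the equation the Cu:Cu(NO3)2 mole ratio is 1:1, so n(Cu(NO3)2) = 0.91644 × 1/1 = 0.91644 mol.
Mass of Cu(NO3)2 = 0.91644 mol × 187.57 g/mol = 171.90 g.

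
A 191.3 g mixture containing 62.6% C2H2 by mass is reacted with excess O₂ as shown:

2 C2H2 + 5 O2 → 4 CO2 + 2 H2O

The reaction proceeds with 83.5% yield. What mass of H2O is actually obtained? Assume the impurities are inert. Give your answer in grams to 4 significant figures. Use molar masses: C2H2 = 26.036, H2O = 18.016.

69.19 g

Pure C2H2 available = 191.3 g × 0.626 = 119.75 g.
n(C2H2) = 119.75 g / 26.036 g/mol = 4.5995 mol.
From the equation the C2H2:H2O mole ratio is 2:2, so n(H2O) = 4.5995 × 2/2 = 4.5995 mol.
Mass of H2O = 4.5995 mol × 18.016 g/mol = 82.865 g.
Actual mass collected = 82.865 g × 0.835 = 69.193 g.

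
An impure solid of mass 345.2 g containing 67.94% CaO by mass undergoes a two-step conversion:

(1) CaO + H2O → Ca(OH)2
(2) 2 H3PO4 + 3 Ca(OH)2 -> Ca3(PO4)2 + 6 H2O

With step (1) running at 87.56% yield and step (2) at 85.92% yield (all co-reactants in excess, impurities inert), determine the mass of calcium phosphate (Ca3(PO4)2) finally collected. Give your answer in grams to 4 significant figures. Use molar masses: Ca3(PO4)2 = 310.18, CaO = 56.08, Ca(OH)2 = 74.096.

325.3 g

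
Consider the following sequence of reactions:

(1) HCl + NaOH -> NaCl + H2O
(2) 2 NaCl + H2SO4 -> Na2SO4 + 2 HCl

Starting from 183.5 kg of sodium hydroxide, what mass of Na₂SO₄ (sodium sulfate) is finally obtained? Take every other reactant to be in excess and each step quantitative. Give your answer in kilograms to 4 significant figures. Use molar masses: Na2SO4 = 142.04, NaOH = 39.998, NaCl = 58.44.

325.8 kg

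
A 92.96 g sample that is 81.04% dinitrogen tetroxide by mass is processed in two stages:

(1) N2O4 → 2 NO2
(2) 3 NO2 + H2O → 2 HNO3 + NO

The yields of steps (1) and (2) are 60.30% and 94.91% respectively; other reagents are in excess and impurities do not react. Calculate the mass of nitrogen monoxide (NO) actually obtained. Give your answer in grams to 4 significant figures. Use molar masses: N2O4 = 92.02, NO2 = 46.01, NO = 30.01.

9.374 g

Pure N2O4 = 92.96 × 0.8104 = 75.335 g.
n(N2O4) = 75.335 / 92.02 = 0.81868 mol.
Step 1 (N2O4:NO2 = 1:2): theoretical n(NO2) = 1.6374 mol; at 60.30% yield, n(NO2) = 0.98733 mol.
Step 2 (NO2:NO = 3:1): theoretical n(NO) = 0.32911 mol, so theoretical mass = 0.32911 × 30.01 = 9.8766 g.
At 94.91% yield, actual mass of NO = 9.8766 × 0.9491 = 9.3738 g.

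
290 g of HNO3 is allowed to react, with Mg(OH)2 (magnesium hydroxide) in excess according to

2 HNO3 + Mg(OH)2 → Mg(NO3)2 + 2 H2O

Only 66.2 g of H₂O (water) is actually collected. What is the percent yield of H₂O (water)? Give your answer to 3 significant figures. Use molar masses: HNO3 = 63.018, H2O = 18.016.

79.8 %

n(HNO3) = 290.0 g / 63.018 g/mol = 4.602 mol.
From the equation the HNO3:H2O mole ratio is 2:2, so n(H2O) = 4.602 × 2/2 = 4.602 mol.
Mass of H2O = 4.602 mol × 18.016 g/mol = 82.91 g.
This is the theoretical yield. Percent yield = 66.2 g / 82.91 g × 100% = 79.85%.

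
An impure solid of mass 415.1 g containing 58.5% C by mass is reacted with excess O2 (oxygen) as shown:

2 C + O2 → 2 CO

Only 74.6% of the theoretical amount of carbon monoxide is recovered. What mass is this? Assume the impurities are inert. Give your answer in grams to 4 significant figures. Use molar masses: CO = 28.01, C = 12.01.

Pure C available = 415.1 g × 0.585 = 242.83 g.
n(C) = 242.83 g / 12.01 g/mol = 20.219 mol.
From the equation the C:CO mole ratio is 2:2, so n(CO) = 20.219 × 2/2 = 20.219 mol.
Mass of CO = 20.219 mol × 28.01 g/mol = 566.34 g.
Actual mass collected = 566.34 g × 0.746 = 422.49 g.

422.5 g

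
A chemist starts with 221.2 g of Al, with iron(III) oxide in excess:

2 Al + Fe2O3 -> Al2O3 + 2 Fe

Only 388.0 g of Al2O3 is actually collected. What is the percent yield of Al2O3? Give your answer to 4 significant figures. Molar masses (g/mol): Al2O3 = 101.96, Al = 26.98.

92.83 %

n(Al) = 221.20 g / 26.98 g/mol = 8.1987 mol.
From the equation the Al:Al2O3 mole ratio is 2:1, so n(Al2O3) = 8.1987 × 1/2 = 4.0993 mol.
Mass of Al2O3 = 4.0993 mol × 101.96 g/mol = 417.97 g.
This is the theoretical yield. Percent yield = 388.0 g / 417.97 g × 100% = 92.830%.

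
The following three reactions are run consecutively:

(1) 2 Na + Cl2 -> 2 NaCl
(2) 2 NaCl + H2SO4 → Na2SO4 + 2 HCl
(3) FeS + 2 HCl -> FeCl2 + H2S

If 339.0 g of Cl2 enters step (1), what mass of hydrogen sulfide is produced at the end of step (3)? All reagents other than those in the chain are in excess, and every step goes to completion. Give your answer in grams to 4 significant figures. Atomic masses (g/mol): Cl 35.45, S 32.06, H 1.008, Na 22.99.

M(Cl2) = 2(35.45) = 70.90 g/mol.
M(H2S) = 2(1.008) + 32.06 = 34.076 g/mol.
n(Cl2) = 339.0 / 70.90 = 4.7814 mol.
Reaction (1): Cl2→NaCl ratio 1:2 ⇒ n(NaCl) = 9.5628 mol.
Reaction (2): NaCl→HCl ratio 2:2 ⇒ n(HCl) = 9.5628 mol.
Reaction (3): HCl→H2S ratio 2:1 ⇒ n(H2S) = 4.7814 mol.
Mass of H2S = 4.7814 × 34.076 = 162.93 g.

162.9 g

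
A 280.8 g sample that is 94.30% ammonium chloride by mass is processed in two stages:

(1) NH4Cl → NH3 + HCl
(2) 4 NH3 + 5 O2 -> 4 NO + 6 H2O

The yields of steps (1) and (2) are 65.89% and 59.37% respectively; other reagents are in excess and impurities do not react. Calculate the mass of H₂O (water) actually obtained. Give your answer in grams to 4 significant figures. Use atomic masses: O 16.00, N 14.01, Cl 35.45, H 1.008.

52.33 g

Pure NH4Cl = 280.8 × 0.9430 = 264.79 g.
M(NH4Cl) = 14.01 + 4(1.008) + 35.45 = 53.492 g/mol.
M(H2O) = 2(1.008) + 16.00 = 18.016 g/mol.
n(NH4Cl) = 264.79 / 53.492 = 4.9502 mol.
Step 1 (NH4Cl:NH3 = 1:1): theoretical n(NH3) = 4.9502 mol; at 65.89% yield, n(NH3) = 3.2617 mol.
Step 2 (NH3:H2O = 4:6): theoretical n(H2O) = 4.8925 mol, so theoretical mass = 4.8925 × 18.016 = 88.143 g.
At 59.37% yield, actual mass of H2O = 88.143 × 0.5937 = 52.331 g.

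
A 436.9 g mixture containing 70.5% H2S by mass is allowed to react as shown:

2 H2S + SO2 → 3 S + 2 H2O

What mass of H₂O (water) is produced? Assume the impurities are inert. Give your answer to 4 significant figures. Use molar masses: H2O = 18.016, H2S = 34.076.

Mass of pure H2S = 436.9 g × 0.705 = 308.01 g.
n(H2S) = 308.01 g / 34.076 g/mol = 9.0390 mol.
From the equation the H2S:H2O mole ratio is 2:2, so n(H2O) = 9.0390 × 2/2 = 9.0390 mol.
Mass of H2O = 9.0390 mol × 18.016 g/mol = 162.85 g.

162.8 g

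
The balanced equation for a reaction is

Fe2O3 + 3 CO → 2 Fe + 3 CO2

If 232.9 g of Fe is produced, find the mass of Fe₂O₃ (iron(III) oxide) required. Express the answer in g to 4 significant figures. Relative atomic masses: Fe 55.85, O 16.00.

333.0 g

M(Fe) = 55.85 g/mol.
M(Fe2O3) = 2(55.85) + 3(16.00) = 159.70 g/mol.
n(Fe) = 232.90 g / 55.85 g/mol = 4.1701 mol.
From the equation the Fe:Fe2O3 mole ratio is 2:1, so n(Fe2O3) = 4.1701 × 1/2 = 2.0850 mol.
Mass of Fe2O3 = 2.0850 mol × 159.70 g/mol = 332.98 g.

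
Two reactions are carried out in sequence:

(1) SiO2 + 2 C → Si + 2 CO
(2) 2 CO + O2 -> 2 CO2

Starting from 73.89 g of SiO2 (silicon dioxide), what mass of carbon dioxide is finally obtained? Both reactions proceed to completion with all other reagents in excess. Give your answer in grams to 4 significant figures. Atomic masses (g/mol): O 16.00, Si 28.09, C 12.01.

108.2 g

M(SiO2) = 28.09 + 2(16.00) = 60.09 g/mol.
M(CO2) = 12.01 + 2(16.00) = 44.01 g/mol.
n(SiO2) = 73.890 / 60.09 = 1.2297 mol.
Step 1 gives a 1:2 ratio of SiO2 to CO, so n(CO) = 2.4593 mol.
In step 2 the CO:CO2 ratio is 2:2, so n(CO2) = 2.4593 mol.
Mass of CO2 = 2.4593 × 44.01 = 108.23 g.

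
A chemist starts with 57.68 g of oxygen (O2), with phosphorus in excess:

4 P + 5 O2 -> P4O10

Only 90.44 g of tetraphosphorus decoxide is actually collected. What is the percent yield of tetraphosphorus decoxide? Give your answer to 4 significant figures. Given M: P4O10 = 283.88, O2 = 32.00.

88.37 %

n(O2) = 57.680 g / 32.00 g/mol = 1.8025 mol.
From the equation the O2:P4O10 mole ratio is 5:1, so n(P4O10) = 1.8025 × 1/5 = 0.36050 mol.
Mass of P4O10 = 0.36050 mol × 283.88 g/mol = 102.34 g.
This is the theoretical yield. Percent yield = 90.44 g / 102.34 g × 100% = 88.373%.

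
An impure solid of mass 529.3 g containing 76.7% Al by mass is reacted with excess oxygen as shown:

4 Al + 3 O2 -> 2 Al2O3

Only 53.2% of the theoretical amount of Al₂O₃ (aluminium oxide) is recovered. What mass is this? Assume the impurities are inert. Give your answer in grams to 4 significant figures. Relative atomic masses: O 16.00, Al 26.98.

408.1 g

Pure Al available = 529.3 g × 0.767 = 405.97 g.
M(Al) = 26.98 g/mol.
M(Al2O3) = 2(26.98) + 3(16.00) = 101.96 g/mol.
n(Al) = 405.97 g / 26.98 g/mol = 15.047 mol.
From the equation the Al:Al2O3 mole ratio is 4:2, so n(Al2O3) = 15.047 × 2/4 = 7.5236 mol.
Mass of Al2O3 = 7.5236 mol × 101.96 g/mol = 767.11 g.
Actual mass collected = 767.11 g × 0.532 = 408.10 g.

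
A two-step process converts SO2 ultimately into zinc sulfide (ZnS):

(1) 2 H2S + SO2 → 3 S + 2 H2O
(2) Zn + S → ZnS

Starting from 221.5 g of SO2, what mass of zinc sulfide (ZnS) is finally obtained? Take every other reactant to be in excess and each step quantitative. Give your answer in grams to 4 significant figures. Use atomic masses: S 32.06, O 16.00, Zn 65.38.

1011 g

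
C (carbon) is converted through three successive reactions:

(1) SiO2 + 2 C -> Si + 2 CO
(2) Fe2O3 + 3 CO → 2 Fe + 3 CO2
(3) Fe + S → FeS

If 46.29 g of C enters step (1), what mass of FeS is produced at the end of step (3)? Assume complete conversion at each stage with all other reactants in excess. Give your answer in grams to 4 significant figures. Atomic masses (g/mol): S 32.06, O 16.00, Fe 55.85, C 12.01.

M(C) = 12.01 g/mol.
M(FeS) = 55.85 + 32.06 = 87.91 g/mol.
n(C) = 46.29 / 12.01 = 3.8543 mol.
Reaction (1): C→CO ratio 2:2 ⇒ n(CO) = 3.8543 mol.
Reaction (2): CO→Fe ratio 3:2 ⇒ n(Fe) = 2.5695 mol.
Reaction (3): Fe→FeS ratio 1:1 ⇒ n(FeS) = 2.5695 mol.
Mass of FeS = 2.5695 × 87.91 = 225.89 g.

225.9 g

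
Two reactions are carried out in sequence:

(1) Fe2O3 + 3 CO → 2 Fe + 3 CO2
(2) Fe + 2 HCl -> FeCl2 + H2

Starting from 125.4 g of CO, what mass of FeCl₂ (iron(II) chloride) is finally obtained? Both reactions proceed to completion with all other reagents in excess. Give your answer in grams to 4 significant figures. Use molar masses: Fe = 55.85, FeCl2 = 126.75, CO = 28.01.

n(CO) = 125.40 / 28.01 = 4.4770 mol.
Step 1 gives a 3:2 ratio of CO to Fe, so n(Fe) = 2.9846 mol.
In step 2 the Fe:FeCl2 ratio is 1:1, so n(FeCl2) = 2.9846 mol.
Mass of FeCl2 = 2.9846 × 126.75 = 378.30 g.

378.3 g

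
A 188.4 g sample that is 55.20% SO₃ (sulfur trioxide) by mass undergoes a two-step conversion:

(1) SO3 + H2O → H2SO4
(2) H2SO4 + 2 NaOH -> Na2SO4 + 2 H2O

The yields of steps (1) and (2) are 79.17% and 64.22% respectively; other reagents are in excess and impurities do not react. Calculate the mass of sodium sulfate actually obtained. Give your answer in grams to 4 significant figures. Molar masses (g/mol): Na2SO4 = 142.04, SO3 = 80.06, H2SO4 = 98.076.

93.81 g

Pure SO3 = 188.4 × 0.5520 = 104.00 g.
n(SO3) = 104.00 / 80.06 = 1.2990 mol.
Step 1 (SO3:H2SO4 = 1:1): theoretical n(H2SO4) = 1.2990 mol; at 79.17% yield, n(H2SO4) = 1.0284 mol.
Step 2 (H2SO4:Na2SO4 = 1:1): theoretical n(Na2SO4) = 1.0284 mol, so theoretical mass = 1.0284 × 142.04 = 146.07 g.
At 64.22% yield, actual mass of Na2SO4 = 146.07 × 0.6422 = 93.809 g.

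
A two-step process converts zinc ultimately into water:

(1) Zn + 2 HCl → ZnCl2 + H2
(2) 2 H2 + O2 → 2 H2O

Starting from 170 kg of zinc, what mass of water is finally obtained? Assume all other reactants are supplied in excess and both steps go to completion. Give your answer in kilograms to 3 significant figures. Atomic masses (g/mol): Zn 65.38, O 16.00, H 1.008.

46.8 kg

M(Zn) = 65.38 g/mol.
M(H2O) = 2(1.008) + 16.00 = 18.016 g/mol.
170 kg = 170000 g.
n(Zn) = 170000 / 65.38 = 2600 mol.
Step 1 gives a 1:1 ratio of Zn to H2, so n(H2) = 2600 mol.
In step 2 the H2:H2O ratio is 2:2, so n(H2O) = 2600 mol.
Mass of H2O = 2600 × 18.016 = 46840 g = 46.8 kg.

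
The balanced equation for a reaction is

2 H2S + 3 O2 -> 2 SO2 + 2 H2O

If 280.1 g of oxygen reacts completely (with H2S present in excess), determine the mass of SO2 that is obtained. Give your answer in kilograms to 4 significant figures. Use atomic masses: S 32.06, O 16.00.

0.3738 kg

M(O2) = 2(16.00) = 32.00 g/mol.
M(SO2) = 32.06 + 2(16.00) = 64.06 g/mol.
n(O2) = 280.10 g / 32.00 g/mol = 8.7531 mol.
From the equation the O2:SO2 mole ratio is 3:2, so n(SO2) = 8.7531 × 2/3 = 5.8354 mol.
Mass of SO2 = 5.8354 mol × 64.06 g/mol = 373.82 g.
Converting to kg: 373.82 g = 0.3738 kg.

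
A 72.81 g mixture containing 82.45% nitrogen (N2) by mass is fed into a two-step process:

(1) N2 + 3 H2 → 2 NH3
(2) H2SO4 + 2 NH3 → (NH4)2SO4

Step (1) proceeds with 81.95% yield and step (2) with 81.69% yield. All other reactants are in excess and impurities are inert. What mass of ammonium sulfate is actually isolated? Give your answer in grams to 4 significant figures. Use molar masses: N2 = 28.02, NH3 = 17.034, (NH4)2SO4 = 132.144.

189.5 g

Pure N2 = 72.81 × 0.8245 = 60.032 g.
n(N2) = 60.032 / 28.02 = 2.1425 mol.
Step 1 (N2:NH3 = 1:2): theoretical n(NH3) = 4.2849 mol; at 81.95% yield, n(NH3) = 3.5115 mol.
Step 2 (NH3:(NH4)2SO4 = 2:1): theoretical n((NH4)2SO4) = 1.7557 mol, so theoretical mass = 1.7557 × 132.144 = 232.01 g.
At 81.69% yield, actual mass of (NH4)2SO4 = 232.01 × 0.8169 = 189.53 g.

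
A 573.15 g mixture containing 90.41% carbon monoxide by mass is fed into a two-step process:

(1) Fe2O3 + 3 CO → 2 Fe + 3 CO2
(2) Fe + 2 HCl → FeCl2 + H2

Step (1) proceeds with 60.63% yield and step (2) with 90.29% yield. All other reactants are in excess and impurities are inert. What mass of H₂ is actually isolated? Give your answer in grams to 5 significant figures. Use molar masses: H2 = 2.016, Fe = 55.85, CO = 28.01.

Pure CO = 573.15 × 0.9041 = 518.185 g.
n(CO) = 518.185 / 28.01 = 18.5000 mol.
Step 1 (CO:Fe = 3:2): theoretical n(Fe) = 12.3333 mol; at 60.63% yield, n(Fe) = 7.47770 mol.
Step 2 (Fe:H2 = 1:1): theoretical n(H2) = 7.47770 mol, so theoretical mass = 7.47770 × 2.016 = 15.0750 g.
At 90.29% yield, actual mass of H2 = 15.0750 × 0.9029 = 13.6113 g.

13.611 g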